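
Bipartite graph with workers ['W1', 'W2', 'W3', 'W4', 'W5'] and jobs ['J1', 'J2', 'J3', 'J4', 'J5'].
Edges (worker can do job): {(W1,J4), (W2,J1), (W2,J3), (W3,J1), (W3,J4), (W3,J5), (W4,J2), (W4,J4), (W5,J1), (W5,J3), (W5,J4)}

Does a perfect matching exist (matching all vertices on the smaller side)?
Yes, perfect matching exists (size 5)

Perfect matching: {(W1,J4), (W2,J3), (W3,J5), (W4,J2), (W5,J1)}
All 5 vertices on the smaller side are matched.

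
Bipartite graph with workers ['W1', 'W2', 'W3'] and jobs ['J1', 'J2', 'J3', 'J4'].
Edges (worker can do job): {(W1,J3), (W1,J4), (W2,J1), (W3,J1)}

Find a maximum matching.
Matching: {(W1,J3), (W3,J1)}

Maximum matching (size 2):
  W1 → J3
  W3 → J1

Each worker is assigned to at most one job, and each job to at most one worker.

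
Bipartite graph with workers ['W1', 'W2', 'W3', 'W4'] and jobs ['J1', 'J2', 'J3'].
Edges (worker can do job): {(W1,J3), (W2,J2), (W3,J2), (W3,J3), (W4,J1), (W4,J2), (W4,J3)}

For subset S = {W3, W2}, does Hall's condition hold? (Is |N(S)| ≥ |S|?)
Yes: |N(S)| = 2, |S| = 2

Subset S = {W3, W2}
Neighbors N(S) = {J2, J3}

|N(S)| = 2, |S| = 2
Hall's condition: |N(S)| ≥ |S| is satisfied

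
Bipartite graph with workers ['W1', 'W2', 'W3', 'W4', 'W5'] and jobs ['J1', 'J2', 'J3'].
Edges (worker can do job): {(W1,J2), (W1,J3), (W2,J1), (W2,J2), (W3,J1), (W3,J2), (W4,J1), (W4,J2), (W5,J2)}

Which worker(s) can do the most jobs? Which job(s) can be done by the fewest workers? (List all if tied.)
Most versatile: W1, W2, W3, W4 (2 jobs); Least covered: J3 (1 workers)

Worker degrees (jobs they can do): W1:2, W2:2, W3:2, W4:2, W5:1
Job degrees (workers who can do it): J1:3, J2:5, J3:1

Maximum worker degree is 2, achieved by: W1, W2, W3, W4
Minimum job degree is 1, achieved by: J3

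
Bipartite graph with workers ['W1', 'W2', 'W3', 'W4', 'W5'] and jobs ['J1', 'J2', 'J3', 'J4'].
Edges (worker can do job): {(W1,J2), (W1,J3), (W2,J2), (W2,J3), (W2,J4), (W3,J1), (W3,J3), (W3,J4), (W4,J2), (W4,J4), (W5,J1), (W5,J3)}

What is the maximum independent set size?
Maximum independent set = 5

By König's theorem:
- Min vertex cover = Max matching = 4
- Max independent set = Total vertices - Min vertex cover
- Max independent set = 9 - 4 = 5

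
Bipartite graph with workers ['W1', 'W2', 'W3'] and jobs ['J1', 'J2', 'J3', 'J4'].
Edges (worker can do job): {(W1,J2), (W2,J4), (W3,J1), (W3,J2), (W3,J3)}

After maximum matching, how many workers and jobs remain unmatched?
Unmatched: 0 workers, 1 jobs

Maximum matching size: 3
Workers: 3 total, 3 matched, 0 unmatched
Jobs: 4 total, 3 matched, 1 unmatched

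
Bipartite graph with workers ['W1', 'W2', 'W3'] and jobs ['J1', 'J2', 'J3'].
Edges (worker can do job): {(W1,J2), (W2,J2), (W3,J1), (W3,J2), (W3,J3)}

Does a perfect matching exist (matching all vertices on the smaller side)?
No, maximum matching has size 2 < 3

Maximum matching has size 2, need 3 for perfect matching.
Unmatched workers: ['W2']
Unmatched jobs: ['J1']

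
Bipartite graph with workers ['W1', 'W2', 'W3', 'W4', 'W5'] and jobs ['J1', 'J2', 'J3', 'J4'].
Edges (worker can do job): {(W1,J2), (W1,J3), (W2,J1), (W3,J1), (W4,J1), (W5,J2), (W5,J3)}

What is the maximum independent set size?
Maximum independent set = 6

By König's theorem:
- Min vertex cover = Max matching = 3
- Max independent set = Total vertices - Min vertex cover
- Max independent set = 9 - 3 = 6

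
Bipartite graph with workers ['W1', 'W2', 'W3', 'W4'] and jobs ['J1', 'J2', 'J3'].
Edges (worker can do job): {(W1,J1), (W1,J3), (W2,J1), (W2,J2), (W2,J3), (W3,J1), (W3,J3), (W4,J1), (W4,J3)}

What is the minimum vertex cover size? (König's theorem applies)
Minimum vertex cover size = 3

By König's theorem: in bipartite graphs,
min vertex cover = max matching = 3

Maximum matching has size 3, so minimum vertex cover also has size 3.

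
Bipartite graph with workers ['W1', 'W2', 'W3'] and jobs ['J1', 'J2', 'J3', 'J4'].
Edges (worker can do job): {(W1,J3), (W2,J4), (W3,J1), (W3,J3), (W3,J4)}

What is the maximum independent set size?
Maximum independent set = 4

By König's theorem:
- Min vertex cover = Max matching = 3
- Max independent set = Total vertices - Min vertex cover
- Max independent set = 7 - 3 = 4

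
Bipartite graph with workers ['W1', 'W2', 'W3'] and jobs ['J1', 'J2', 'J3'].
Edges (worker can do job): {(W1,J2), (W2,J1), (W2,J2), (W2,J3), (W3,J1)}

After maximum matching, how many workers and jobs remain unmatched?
Unmatched: 0 workers, 0 jobs

Maximum matching size: 3
Workers: 3 total, 3 matched, 0 unmatched
Jobs: 3 total, 3 matched, 0 unmatched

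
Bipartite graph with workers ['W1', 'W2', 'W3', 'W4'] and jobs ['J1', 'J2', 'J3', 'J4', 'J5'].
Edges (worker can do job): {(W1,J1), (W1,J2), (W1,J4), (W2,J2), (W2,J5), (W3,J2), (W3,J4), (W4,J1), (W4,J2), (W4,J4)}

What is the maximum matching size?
Maximum matching size = 4

Maximum matching: {(W1,J1), (W2,J5), (W3,J4), (W4,J2)}
Size: 4

This assigns 4 workers to 4 distinct jobs.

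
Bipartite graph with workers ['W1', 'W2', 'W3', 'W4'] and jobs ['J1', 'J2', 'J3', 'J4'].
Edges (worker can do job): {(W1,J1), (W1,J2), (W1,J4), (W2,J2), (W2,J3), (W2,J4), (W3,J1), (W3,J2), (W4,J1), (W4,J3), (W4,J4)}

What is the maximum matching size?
Maximum matching size = 4

Maximum matching: {(W1,J4), (W2,J2), (W3,J1), (W4,J3)}
Size: 4

This assigns 4 workers to 4 distinct jobs.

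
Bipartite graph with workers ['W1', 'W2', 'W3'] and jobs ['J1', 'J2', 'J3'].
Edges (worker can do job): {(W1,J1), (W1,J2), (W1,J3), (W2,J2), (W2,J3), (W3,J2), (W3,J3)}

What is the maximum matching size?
Maximum matching size = 3

Maximum matching: {(W1,J1), (W2,J2), (W3,J3)}
Size: 3

This assigns 3 workers to 3 distinct jobs.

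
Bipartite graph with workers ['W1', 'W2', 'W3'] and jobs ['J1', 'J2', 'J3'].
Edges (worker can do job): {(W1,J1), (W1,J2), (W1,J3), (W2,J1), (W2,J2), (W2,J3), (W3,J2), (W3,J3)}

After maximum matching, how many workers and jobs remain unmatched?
Unmatched: 0 workers, 0 jobs

Maximum matching size: 3
Workers: 3 total, 3 matched, 0 unmatched
Jobs: 3 total, 3 matched, 0 unmatched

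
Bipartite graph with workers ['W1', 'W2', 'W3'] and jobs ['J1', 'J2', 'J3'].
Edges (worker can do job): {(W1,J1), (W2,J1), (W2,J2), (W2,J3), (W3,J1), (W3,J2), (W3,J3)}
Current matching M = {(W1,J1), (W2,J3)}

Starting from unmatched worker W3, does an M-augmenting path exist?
Yes: W3 → J2

An M-augmenting path alternates non-matching / matching edges, starting and ending at unmatched vertices.
Path: W3 → J2
(J2 is unmatched in M, so the path is augmenting.)
Flipping edges along this path would increase |M| from 2 to 3.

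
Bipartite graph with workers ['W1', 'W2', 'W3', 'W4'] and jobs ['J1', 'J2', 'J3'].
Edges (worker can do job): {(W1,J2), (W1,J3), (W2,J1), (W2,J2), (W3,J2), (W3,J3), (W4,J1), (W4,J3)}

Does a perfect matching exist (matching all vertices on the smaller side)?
Yes, perfect matching exists (size 3)

Perfect matching: {(W2,J1), (W3,J2), (W4,J3)}
All 3 vertices on the smaller side are matched.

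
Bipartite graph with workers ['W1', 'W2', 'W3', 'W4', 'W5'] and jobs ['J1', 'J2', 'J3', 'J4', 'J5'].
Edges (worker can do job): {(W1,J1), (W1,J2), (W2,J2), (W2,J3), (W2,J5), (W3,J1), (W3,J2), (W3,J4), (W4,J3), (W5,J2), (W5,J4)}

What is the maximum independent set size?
Maximum independent set = 5

By König's theorem:
- Min vertex cover = Max matching = 5
- Max independent set = Total vertices - Min vertex cover
- Max independent set = 10 - 5 = 5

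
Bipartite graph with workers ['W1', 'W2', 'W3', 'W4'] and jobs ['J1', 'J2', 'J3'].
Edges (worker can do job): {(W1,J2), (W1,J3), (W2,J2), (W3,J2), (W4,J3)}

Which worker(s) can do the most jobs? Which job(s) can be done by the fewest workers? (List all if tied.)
Most versatile: W1 (2 jobs); Least covered: J1 (0 workers)

Worker degrees (jobs they can do): W1:2, W2:1, W3:1, W4:1
Job degrees (workers who can do it): J1:0, J2:3, J3:2

Maximum worker degree is 2, achieved by: W1
Minimum job degree is 0, achieved by: J1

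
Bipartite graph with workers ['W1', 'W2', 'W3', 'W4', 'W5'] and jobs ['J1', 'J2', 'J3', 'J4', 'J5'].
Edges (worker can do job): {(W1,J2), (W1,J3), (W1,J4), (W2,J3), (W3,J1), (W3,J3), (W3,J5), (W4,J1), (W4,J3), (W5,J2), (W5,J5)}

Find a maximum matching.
Matching: {(W1,J4), (W2,J3), (W3,J5), (W4,J1), (W5,J2)}

Maximum matching (size 5):
  W1 → J4
  W2 → J3
  W3 → J5
  W4 → J1
  W5 → J2

Each worker is assigned to at most one job, and each job to at most one worker.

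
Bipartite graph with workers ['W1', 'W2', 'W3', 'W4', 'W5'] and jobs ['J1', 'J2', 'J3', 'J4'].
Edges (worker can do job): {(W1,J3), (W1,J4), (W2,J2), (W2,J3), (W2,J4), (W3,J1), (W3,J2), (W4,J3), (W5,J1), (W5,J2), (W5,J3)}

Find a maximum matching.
Matching: {(W1,J4), (W3,J2), (W4,J3), (W5,J1)}

Maximum matching (size 4):
  W1 → J4
  W3 → J2
  W4 → J3
  W5 → J1

Each worker is assigned to at most one job, and each job to at most one worker.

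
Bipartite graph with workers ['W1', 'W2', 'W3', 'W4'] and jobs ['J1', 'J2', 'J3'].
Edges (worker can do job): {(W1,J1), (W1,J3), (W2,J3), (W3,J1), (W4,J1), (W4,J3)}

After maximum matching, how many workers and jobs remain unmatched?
Unmatched: 2 workers, 1 jobs

Maximum matching size: 2
Workers: 4 total, 2 matched, 2 unmatched
Jobs: 3 total, 2 matched, 1 unmatched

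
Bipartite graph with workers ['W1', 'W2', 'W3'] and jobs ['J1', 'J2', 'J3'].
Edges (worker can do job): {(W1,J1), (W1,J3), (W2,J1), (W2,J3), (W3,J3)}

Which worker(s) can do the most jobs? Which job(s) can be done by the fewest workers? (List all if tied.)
Most versatile: W1, W2 (2 jobs); Least covered: J2 (0 workers)

Worker degrees (jobs they can do): W1:2, W2:2, W3:1
Job degrees (workers who can do it): J1:2, J2:0, J3:3

Maximum worker degree is 2, achieved by: W1, W2
Minimum job degree is 0, achieved by: J2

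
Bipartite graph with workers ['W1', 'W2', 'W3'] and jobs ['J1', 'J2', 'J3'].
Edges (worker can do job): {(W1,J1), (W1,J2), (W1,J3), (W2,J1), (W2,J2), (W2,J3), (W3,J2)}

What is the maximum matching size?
Maximum matching size = 3

Maximum matching: {(W1,J1), (W2,J3), (W3,J2)}
Size: 3

This assigns 3 workers to 3 distinct jobs.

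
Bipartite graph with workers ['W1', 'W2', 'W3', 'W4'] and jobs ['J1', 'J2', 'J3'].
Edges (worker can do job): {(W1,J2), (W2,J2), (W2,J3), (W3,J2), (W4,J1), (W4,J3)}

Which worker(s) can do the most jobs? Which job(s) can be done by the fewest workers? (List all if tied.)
Most versatile: W2, W4 (2 jobs); Least covered: J1 (1 workers)

Worker degrees (jobs they can do): W1:1, W2:2, W3:1, W4:2
Job degrees (workers who can do it): J1:1, J2:3, J3:2

Maximum worker degree is 2, achieved by: W2, W4
Minimum job degree is 1, achieved by: J1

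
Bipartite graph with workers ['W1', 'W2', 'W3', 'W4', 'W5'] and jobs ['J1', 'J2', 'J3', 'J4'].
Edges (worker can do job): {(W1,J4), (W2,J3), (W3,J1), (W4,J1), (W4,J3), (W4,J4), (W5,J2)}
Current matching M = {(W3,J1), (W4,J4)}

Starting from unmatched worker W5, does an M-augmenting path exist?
Yes: W5 → J2

An M-augmenting path alternates non-matching / matching edges, starting and ending at unmatched vertices.
Path: W5 → J2
(J2 is unmatched in M, so the path is augmenting.)
Flipping edges along this path would increase |M| from 2 to 3.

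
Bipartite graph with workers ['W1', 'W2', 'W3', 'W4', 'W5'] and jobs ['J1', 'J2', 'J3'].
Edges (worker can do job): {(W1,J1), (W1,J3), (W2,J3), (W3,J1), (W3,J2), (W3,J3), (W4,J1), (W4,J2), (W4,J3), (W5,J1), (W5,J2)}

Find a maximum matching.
Matching: {(W3,J2), (W4,J3), (W5,J1)}

Maximum matching (size 3):
  W3 → J2
  W4 → J3
  W5 → J1

Each worker is assigned to at most one job, and each job to at most one worker.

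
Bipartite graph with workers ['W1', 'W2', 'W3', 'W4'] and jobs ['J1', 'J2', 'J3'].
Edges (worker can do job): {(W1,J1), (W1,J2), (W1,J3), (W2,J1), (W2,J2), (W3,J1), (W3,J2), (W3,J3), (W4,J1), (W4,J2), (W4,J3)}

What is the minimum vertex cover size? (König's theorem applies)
Minimum vertex cover size = 3

By König's theorem: in bipartite graphs,
min vertex cover = max matching = 3

Maximum matching has size 3, so minimum vertex cover also has size 3.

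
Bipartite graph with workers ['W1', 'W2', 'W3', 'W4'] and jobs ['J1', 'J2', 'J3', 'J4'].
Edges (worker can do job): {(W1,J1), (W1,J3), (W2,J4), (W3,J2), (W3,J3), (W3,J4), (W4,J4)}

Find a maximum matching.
Matching: {(W1,J1), (W3,J3), (W4,J4)}

Maximum matching (size 3):
  W1 → J1
  W3 → J3
  W4 → J4

Each worker is assigned to at most one job, and each job to at most one worker.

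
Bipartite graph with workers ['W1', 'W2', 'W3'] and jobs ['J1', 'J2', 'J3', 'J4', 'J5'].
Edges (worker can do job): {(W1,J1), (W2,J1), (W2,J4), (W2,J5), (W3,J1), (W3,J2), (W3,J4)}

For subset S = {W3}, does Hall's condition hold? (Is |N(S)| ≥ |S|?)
Yes: |N(S)| = 3, |S| = 1

Subset S = {W3}
Neighbors N(S) = {J1, J2, J4}

|N(S)| = 3, |S| = 1
Hall's condition: |N(S)| ≥ |S| is satisfied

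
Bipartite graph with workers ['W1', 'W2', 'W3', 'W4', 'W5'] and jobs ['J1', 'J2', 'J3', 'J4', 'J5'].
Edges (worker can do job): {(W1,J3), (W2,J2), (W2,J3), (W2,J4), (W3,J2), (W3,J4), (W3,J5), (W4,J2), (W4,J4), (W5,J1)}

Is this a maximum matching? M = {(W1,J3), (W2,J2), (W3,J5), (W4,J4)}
No, size 4 is not maximum

Proposed matching has size 4.
Maximum matching size for this graph: 5.

This is NOT maximum - can be improved to size 5.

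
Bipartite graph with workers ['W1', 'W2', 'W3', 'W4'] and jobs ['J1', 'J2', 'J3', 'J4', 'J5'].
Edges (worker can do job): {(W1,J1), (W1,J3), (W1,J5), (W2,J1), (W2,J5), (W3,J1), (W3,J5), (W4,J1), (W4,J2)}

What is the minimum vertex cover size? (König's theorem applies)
Minimum vertex cover size = 4

By König's theorem: in bipartite graphs,
min vertex cover = max matching = 4

Maximum matching has size 4, so minimum vertex cover also has size 4.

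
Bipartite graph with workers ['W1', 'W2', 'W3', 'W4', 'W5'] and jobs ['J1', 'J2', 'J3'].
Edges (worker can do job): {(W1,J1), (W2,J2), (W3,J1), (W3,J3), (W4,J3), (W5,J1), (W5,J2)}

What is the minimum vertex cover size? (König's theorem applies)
Minimum vertex cover size = 3

By König's theorem: in bipartite graphs,
min vertex cover = max matching = 3

Maximum matching has size 3, so minimum vertex cover also has size 3.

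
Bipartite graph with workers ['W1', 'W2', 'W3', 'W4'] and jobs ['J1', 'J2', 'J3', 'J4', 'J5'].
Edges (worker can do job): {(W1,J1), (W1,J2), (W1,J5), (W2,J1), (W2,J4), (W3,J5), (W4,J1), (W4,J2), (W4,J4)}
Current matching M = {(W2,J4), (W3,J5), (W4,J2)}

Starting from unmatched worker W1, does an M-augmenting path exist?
Yes: W1 → J2 → W4 → J1

An M-augmenting path alternates non-matching / matching edges, starting and ending at unmatched vertices.
Path: W1 → J2 → W4 → J1
(J1 is unmatched in M, so the path is augmenting.)
Flipping edges along this path would increase |M| from 3 to 4.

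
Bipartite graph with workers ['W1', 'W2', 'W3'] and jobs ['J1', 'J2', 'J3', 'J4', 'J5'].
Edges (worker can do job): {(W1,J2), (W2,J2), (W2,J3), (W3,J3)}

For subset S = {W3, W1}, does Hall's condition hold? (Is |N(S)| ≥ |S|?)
Yes: |N(S)| = 2, |S| = 2

Subset S = {W3, W1}
Neighbors N(S) = {J2, J3}

|N(S)| = 2, |S| = 2
Hall's condition: |N(S)| ≥ |S| is satisfied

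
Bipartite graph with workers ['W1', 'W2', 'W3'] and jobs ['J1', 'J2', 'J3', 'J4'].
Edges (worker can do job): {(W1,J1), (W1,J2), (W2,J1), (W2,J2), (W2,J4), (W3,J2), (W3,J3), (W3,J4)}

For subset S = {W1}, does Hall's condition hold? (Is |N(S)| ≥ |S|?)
Yes: |N(S)| = 2, |S| = 1

Subset S = {W1}
Neighbors N(S) = {J1, J2}

|N(S)| = 2, |S| = 1
Hall's condition: |N(S)| ≥ |S| is satisfied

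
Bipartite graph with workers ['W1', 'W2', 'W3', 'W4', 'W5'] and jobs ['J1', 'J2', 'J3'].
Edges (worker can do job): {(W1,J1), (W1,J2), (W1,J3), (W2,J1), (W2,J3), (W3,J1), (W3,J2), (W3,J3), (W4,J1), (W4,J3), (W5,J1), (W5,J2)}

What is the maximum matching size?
Maximum matching size = 3

Maximum matching: {(W3,J3), (W4,J1), (W5,J2)}
Size: 3

This assigns 3 workers to 3 distinct jobs.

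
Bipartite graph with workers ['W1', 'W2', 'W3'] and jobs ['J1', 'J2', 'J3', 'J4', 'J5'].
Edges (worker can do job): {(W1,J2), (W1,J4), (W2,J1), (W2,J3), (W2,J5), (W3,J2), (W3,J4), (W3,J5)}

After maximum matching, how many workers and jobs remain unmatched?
Unmatched: 0 workers, 2 jobs

Maximum matching size: 3
Workers: 3 total, 3 matched, 0 unmatched
Jobs: 5 total, 3 matched, 2 unmatched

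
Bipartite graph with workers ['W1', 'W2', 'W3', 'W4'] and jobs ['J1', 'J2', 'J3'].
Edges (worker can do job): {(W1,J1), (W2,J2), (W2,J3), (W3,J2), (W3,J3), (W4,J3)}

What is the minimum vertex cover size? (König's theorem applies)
Minimum vertex cover size = 3

By König's theorem: in bipartite graphs,
min vertex cover = max matching = 3

Maximum matching has size 3, so minimum vertex cover also has size 3.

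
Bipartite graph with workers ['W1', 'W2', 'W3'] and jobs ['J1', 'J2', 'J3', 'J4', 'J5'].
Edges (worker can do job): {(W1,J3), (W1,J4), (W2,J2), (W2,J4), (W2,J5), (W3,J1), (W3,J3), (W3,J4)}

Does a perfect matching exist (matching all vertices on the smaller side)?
Yes, perfect matching exists (size 3)

Perfect matching: {(W1,J3), (W2,J2), (W3,J4)}
All 3 vertices on the smaller side are matched.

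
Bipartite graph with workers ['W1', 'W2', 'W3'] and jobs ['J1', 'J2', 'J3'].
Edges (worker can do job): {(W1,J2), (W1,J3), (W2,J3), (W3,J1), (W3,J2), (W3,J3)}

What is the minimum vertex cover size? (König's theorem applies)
Minimum vertex cover size = 3

By König's theorem: in bipartite graphs,
min vertex cover = max matching = 3

Maximum matching has size 3, so minimum vertex cover also has size 3.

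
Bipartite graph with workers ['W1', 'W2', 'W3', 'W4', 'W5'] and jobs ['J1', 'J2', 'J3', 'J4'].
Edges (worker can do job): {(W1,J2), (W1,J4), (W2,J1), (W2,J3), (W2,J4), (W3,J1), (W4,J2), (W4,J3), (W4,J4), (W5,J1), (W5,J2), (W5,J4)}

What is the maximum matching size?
Maximum matching size = 4

Maximum matching: {(W1,J2), (W3,J1), (W4,J3), (W5,J4)}
Size: 4

This assigns 4 workers to 4 distinct jobs.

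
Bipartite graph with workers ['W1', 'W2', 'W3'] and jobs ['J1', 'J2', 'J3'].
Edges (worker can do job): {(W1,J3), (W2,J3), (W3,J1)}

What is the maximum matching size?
Maximum matching size = 2

Maximum matching: {(W1,J3), (W3,J1)}
Size: 2

This assigns 2 workers to 2 distinct jobs.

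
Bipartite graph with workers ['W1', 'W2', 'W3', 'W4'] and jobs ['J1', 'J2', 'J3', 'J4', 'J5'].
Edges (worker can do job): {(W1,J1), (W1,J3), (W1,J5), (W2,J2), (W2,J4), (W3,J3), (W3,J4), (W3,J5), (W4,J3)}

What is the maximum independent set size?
Maximum independent set = 5

By König's theorem:
- Min vertex cover = Max matching = 4
- Max independent set = Total vertices - Min vertex cover
- Max independent set = 9 - 4 = 5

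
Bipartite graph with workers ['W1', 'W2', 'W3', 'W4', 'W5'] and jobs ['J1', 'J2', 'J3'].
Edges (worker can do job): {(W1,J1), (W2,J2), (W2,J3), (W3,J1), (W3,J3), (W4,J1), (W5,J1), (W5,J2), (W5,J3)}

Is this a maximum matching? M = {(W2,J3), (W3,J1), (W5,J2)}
Yes, size 3 is maximum

Proposed matching has size 3.
Maximum matching size for this graph: 3.

This is a maximum matching.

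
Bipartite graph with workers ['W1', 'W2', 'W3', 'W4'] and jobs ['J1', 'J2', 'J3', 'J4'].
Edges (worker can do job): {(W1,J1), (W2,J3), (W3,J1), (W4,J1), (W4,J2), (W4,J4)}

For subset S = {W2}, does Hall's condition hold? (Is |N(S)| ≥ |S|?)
Yes: |N(S)| = 1, |S| = 1

Subset S = {W2}
Neighbors N(S) = {J3}

|N(S)| = 1, |S| = 1
Hall's condition: |N(S)| ≥ |S| is satisfied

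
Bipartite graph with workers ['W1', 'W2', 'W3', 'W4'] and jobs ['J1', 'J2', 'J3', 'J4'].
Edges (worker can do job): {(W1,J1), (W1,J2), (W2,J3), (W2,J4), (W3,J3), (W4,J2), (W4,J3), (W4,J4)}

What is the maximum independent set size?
Maximum independent set = 4

By König's theorem:
- Min vertex cover = Max matching = 4
- Max independent set = Total vertices - Min vertex cover
- Max independent set = 8 - 4 = 4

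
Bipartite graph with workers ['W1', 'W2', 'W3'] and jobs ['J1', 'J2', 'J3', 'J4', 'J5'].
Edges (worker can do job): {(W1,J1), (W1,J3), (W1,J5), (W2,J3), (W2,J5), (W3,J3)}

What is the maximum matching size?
Maximum matching size = 3

Maximum matching: {(W1,J1), (W2,J5), (W3,J3)}
Size: 3

This assigns 3 workers to 3 distinct jobs.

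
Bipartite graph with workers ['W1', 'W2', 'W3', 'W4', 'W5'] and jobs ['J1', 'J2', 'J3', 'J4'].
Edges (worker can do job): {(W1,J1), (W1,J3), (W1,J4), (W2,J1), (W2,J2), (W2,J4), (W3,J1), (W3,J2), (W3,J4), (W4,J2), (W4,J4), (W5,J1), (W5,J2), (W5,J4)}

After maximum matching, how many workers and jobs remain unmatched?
Unmatched: 1 workers, 0 jobs

Maximum matching size: 4
Workers: 5 total, 4 matched, 1 unmatched
Jobs: 4 total, 4 matched, 0 unmatched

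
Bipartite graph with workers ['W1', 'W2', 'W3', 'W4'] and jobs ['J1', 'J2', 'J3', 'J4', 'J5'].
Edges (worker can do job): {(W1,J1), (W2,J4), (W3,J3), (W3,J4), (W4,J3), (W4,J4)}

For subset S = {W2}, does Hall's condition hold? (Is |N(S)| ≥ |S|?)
Yes: |N(S)| = 1, |S| = 1

Subset S = {W2}
Neighbors N(S) = {J4}

|N(S)| = 1, |S| = 1
Hall's condition: |N(S)| ≥ |S| is satisfied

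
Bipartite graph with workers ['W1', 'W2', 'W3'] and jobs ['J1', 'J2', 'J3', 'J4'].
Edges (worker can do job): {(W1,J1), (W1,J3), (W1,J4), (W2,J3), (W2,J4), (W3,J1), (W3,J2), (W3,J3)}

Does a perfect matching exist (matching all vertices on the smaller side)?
Yes, perfect matching exists (size 3)

Perfect matching: {(W1,J4), (W2,J3), (W3,J2)}
All 3 vertices on the smaller side are matched.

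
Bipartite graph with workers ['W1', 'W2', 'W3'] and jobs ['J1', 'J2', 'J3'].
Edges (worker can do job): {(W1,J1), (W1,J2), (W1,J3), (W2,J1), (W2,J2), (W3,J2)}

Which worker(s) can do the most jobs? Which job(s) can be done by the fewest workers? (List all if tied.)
Most versatile: W1 (3 jobs); Least covered: J3 (1 workers)

Worker degrees (jobs they can do): W1:3, W2:2, W3:1
Job degrees (workers who can do it): J1:2, J2:3, J3:1

Maximum worker degree is 3, achieved by: W1
Minimum job degree is 1, achieved by: J3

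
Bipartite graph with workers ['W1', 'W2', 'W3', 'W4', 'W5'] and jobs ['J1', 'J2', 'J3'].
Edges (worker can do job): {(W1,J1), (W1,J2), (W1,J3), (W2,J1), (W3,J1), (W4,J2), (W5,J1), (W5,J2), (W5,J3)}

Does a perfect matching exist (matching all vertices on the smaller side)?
Yes, perfect matching exists (size 3)

Perfect matching: {(W1,J3), (W3,J1), (W5,J2)}
All 3 vertices on the smaller side are matched.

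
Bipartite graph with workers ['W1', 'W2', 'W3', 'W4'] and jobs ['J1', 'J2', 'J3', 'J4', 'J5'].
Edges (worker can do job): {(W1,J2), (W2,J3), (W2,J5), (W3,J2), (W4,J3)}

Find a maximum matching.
Matching: {(W2,J5), (W3,J2), (W4,J3)}

Maximum matching (size 3):
  W2 → J5
  W3 → J2
  W4 → J3

Each worker is assigned to at most one job, and each job to at most one worker.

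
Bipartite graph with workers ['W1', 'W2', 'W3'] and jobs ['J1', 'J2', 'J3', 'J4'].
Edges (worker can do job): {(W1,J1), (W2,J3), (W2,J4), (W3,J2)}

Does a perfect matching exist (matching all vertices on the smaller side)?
Yes, perfect matching exists (size 3)

Perfect matching: {(W1,J1), (W2,J4), (W3,J2)}
All 3 vertices on the smaller side are matched.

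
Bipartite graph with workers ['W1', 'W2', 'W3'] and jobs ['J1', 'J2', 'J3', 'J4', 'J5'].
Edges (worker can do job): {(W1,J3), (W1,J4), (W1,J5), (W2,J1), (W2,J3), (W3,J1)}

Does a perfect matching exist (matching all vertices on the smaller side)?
Yes, perfect matching exists (size 3)

Perfect matching: {(W1,J5), (W2,J3), (W3,J1)}
All 3 vertices on the smaller side are matched.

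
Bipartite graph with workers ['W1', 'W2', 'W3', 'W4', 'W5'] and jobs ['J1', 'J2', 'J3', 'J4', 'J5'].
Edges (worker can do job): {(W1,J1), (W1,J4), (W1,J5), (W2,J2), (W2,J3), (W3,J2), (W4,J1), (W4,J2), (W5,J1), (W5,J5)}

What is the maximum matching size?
Maximum matching size = 5

Maximum matching: {(W1,J4), (W2,J3), (W3,J2), (W4,J1), (W5,J5)}
Size: 5

This assigns 5 workers to 5 distinct jobs.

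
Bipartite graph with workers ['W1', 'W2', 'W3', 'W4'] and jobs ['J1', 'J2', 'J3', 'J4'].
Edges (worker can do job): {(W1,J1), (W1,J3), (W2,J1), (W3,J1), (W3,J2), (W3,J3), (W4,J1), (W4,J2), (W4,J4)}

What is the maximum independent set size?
Maximum independent set = 4

By König's theorem:
- Min vertex cover = Max matching = 4
- Max independent set = Total vertices - Min vertex cover
- Max independent set = 8 - 4 = 4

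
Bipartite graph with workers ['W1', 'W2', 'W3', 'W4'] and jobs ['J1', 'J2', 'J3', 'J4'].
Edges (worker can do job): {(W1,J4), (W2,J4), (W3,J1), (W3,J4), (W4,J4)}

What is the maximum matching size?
Maximum matching size = 2

Maximum matching: {(W3,J1), (W4,J4)}
Size: 2

This assigns 2 workers to 2 distinct jobs.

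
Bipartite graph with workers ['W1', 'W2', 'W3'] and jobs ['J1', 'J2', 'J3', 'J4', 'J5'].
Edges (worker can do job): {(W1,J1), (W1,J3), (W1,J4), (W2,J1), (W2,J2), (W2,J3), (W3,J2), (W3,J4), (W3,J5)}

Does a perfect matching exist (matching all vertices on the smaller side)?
Yes, perfect matching exists (size 3)

Perfect matching: {(W1,J1), (W2,J3), (W3,J4)}
All 3 vertices on the smaller side are matched.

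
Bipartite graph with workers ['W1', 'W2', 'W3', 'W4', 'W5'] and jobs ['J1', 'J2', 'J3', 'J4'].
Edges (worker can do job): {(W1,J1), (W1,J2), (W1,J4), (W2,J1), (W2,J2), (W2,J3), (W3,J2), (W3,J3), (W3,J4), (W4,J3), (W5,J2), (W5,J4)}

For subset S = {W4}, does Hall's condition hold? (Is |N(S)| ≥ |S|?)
Yes: |N(S)| = 1, |S| = 1

Subset S = {W4}
Neighbors N(S) = {J3}

|N(S)| = 1, |S| = 1
Hall's condition: |N(S)| ≥ |S| is satisfied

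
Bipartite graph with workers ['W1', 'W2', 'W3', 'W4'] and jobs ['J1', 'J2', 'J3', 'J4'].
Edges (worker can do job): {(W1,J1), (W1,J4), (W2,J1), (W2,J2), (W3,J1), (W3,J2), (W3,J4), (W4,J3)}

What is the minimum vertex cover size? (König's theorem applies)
Minimum vertex cover size = 4

By König's theorem: in bipartite graphs,
min vertex cover = max matching = 4

Maximum matching has size 4, so minimum vertex cover also has size 4.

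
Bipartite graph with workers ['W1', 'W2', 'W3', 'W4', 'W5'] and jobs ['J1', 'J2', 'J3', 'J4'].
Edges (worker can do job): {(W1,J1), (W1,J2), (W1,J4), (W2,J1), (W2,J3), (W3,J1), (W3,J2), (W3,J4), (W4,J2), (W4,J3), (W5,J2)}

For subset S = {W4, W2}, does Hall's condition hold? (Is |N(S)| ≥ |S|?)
Yes: |N(S)| = 3, |S| = 2

Subset S = {W4, W2}
Neighbors N(S) = {J1, J2, J3}

|N(S)| = 3, |S| = 2
Hall's condition: |N(S)| ≥ |S| is satisfied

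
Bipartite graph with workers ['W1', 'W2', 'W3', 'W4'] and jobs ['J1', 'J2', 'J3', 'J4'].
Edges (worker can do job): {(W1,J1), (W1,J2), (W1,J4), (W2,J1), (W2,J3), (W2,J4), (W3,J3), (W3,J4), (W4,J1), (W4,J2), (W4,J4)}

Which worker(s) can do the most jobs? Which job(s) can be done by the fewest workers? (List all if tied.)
Most versatile: W1, W2, W4 (3 jobs); Least covered: J2, J3 (2 workers)

Worker degrees (jobs they can do): W1:3, W2:3, W3:2, W4:3
Job degrees (workers who can do it): J1:3, J2:2, J3:2, J4:4

Maximum worker degree is 3, achieved by: W1, W2, W4
Minimum job degree is 2, achieved by: J2, J3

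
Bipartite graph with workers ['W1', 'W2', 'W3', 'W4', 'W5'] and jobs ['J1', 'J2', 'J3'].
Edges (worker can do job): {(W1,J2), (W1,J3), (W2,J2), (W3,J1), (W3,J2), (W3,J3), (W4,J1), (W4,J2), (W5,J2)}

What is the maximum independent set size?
Maximum independent set = 5

By König's theorem:
- Min vertex cover = Max matching = 3
- Max independent set = Total vertices - Min vertex cover
- Max independent set = 8 - 3 = 5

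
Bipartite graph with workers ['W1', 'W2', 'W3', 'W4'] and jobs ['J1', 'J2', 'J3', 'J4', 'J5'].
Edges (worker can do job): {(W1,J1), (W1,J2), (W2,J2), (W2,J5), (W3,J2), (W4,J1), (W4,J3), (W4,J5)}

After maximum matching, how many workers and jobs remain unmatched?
Unmatched: 0 workers, 1 jobs

Maximum matching size: 4
Workers: 4 total, 4 matched, 0 unmatched
Jobs: 5 total, 4 matched, 1 unmatched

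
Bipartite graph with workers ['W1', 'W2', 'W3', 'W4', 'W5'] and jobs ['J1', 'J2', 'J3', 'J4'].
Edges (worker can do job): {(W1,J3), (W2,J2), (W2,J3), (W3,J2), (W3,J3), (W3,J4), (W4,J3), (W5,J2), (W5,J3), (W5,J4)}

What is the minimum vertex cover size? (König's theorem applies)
Minimum vertex cover size = 3

By König's theorem: in bipartite graphs,
min vertex cover = max matching = 3

Maximum matching has size 3, so minimum vertex cover also has size 3.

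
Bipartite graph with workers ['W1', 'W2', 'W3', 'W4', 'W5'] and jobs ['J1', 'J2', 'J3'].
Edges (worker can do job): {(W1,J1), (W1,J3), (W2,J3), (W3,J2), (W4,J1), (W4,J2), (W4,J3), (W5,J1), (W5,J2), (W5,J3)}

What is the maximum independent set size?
Maximum independent set = 5

By König's theorem:
- Min vertex cover = Max matching = 3
- Max independent set = Total vertices - Min vertex cover
- Max independent set = 8 - 3 = 5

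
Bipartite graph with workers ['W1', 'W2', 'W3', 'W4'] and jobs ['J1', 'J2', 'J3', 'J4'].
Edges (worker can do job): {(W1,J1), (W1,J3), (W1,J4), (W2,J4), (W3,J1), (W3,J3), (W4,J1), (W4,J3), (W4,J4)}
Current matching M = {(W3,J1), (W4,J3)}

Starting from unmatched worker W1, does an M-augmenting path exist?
Yes: W1 → J3 → W4 → J4

An M-augmenting path alternates non-matching / matching edges, starting and ending at unmatched vertices.
Path: W1 → J3 → W4 → J4
(J4 is unmatched in M, so the path is augmenting.)
Flipping edges along this path would increase |M| from 2 to 3.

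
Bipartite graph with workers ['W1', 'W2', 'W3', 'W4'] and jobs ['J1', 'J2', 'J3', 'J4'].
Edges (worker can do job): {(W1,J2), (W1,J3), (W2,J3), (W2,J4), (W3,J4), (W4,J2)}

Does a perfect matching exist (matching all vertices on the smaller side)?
No, maximum matching has size 3 < 4

Maximum matching has size 3, need 4 for perfect matching.
Unmatched workers: ['W2']
Unmatched jobs: ['J1']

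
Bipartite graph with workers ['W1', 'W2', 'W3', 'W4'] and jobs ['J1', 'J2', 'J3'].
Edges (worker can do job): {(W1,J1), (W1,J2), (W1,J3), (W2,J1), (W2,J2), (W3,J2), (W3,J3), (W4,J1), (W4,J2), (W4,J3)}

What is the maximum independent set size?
Maximum independent set = 4

By König's theorem:
- Min vertex cover = Max matching = 3
- Max independent set = Total vertices - Min vertex cover
- Max independent set = 7 - 3 = 4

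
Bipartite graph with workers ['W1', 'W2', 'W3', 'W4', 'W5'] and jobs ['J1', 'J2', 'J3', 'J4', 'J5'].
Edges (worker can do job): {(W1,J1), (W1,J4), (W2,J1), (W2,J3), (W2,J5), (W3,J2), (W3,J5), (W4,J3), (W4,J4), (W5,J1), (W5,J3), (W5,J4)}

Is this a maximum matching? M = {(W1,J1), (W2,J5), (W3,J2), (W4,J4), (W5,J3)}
Yes, size 5 is maximum

Proposed matching has size 5.
Maximum matching size for this graph: 5.

This is a maximum matching.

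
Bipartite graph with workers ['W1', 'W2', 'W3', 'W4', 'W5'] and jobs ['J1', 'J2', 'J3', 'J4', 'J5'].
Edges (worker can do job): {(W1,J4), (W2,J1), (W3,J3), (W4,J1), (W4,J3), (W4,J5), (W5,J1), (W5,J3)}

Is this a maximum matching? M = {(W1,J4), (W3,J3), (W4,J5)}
No, size 3 is not maximum

Proposed matching has size 3.
Maximum matching size for this graph: 4.

This is NOT maximum - can be improved to size 4.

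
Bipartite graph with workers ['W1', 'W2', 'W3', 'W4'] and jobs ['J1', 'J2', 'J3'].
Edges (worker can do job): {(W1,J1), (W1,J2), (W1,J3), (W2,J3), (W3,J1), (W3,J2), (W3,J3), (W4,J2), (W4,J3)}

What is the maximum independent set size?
Maximum independent set = 4

By König's theorem:
- Min vertex cover = Max matching = 3
- Max independent set = Total vertices - Min vertex cover
- Max independent set = 7 - 3 = 4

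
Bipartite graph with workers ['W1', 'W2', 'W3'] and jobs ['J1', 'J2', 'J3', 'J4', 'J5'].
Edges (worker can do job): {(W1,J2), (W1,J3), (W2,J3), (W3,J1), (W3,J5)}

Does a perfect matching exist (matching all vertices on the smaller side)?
Yes, perfect matching exists (size 3)

Perfect matching: {(W1,J2), (W2,J3), (W3,J5)}
All 3 vertices on the smaller side are matched.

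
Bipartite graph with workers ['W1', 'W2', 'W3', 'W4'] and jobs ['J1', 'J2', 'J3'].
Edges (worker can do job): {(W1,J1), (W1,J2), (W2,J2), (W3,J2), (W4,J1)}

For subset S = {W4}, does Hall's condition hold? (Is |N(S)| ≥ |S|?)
Yes: |N(S)| = 1, |S| = 1

Subset S = {W4}
Neighbors N(S) = {J1}

|N(S)| = 1, |S| = 1
Hall's condition: |N(S)| ≥ |S| is satisfied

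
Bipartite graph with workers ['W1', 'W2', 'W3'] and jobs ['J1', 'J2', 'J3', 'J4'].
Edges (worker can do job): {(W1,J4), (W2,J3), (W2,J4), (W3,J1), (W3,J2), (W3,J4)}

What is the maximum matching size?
Maximum matching size = 3

Maximum matching: {(W1,J4), (W2,J3), (W3,J1)}
Size: 3

This assigns 3 workers to 3 distinct jobs.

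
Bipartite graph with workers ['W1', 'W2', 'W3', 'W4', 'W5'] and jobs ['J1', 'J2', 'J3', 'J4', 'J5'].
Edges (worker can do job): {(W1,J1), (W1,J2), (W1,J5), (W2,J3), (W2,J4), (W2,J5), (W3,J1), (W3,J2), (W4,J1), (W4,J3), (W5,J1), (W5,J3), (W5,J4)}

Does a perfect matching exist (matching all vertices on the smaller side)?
Yes, perfect matching exists (size 5)

Perfect matching: {(W1,J5), (W2,J4), (W3,J2), (W4,J1), (W5,J3)}
All 5 vertices on the smaller side are matched.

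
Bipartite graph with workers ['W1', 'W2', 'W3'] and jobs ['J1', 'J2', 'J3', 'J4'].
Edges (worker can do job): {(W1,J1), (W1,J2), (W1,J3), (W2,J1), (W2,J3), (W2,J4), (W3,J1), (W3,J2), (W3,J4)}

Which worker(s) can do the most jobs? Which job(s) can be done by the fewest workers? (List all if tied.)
Most versatile: W1, W2, W3 (3 jobs); Least covered: J2, J3, J4 (2 workers)

Worker degrees (jobs they can do): W1:3, W2:3, W3:3
Job degrees (workers who can do it): J1:3, J2:2, J3:2, J4:2

Maximum worker degree is 3, achieved by: W1, W2, W3
Minimum job degree is 2, achieved by: J2, J3, J4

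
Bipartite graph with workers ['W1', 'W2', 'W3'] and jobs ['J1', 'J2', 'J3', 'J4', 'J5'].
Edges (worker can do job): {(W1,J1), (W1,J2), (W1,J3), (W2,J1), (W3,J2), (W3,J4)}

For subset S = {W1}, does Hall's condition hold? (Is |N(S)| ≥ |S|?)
Yes: |N(S)| = 3, |S| = 1

Subset S = {W1}
Neighbors N(S) = {J1, J2, J3}

|N(S)| = 3, |S| = 1
Hall's condition: |N(S)| ≥ |S| is satisfied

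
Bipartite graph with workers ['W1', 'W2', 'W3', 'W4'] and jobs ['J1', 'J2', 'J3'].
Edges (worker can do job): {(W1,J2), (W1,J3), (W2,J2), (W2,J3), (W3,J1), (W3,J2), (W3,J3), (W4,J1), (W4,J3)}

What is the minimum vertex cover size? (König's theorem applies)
Minimum vertex cover size = 3

By König's theorem: in bipartite graphs,
min vertex cover = max matching = 3

Maximum matching has size 3, so minimum vertex cover also has size 3.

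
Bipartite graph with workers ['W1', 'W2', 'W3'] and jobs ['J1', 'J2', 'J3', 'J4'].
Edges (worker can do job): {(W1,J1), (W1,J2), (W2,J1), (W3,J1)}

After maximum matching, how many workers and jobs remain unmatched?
Unmatched: 1 workers, 2 jobs

Maximum matching size: 2
Workers: 3 total, 2 matched, 1 unmatched
Jobs: 4 total, 2 matched, 2 unmatched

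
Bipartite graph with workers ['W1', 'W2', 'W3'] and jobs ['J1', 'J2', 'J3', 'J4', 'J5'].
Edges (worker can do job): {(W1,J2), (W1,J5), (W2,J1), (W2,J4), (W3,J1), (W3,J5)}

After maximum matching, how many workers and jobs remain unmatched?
Unmatched: 0 workers, 2 jobs

Maximum matching size: 3
Workers: 3 total, 3 matched, 0 unmatched
Jobs: 5 total, 3 matched, 2 unmatched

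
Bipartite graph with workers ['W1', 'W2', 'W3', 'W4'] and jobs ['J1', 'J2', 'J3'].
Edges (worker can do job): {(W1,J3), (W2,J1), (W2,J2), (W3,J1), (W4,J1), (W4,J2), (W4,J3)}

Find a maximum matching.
Matching: {(W1,J3), (W3,J1), (W4,J2)}

Maximum matching (size 3):
  W1 → J3
  W3 → J1
  W4 → J2

Each worker is assigned to at most one job, and each job to at most one worker.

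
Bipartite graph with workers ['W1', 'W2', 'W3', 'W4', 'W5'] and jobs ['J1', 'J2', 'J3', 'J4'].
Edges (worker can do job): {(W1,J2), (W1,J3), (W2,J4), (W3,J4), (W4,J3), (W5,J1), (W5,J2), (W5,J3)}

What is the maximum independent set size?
Maximum independent set = 5

By König's theorem:
- Min vertex cover = Max matching = 4
- Max independent set = Total vertices - Min vertex cover
- Max independent set = 9 - 4 = 5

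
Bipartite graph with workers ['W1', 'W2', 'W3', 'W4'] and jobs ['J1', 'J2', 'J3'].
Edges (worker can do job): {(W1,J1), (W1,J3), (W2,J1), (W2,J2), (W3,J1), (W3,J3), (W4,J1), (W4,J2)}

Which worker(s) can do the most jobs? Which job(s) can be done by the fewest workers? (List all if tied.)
Most versatile: W1, W2, W3, W4 (2 jobs); Least covered: J2, J3 (2 workers)

Worker degrees (jobs they can do): W1:2, W2:2, W3:2, W4:2
Job degrees (workers who can do it): J1:4, J2:2, J3:2

Maximum worker degree is 2, achieved by: W1, W2, W3, W4
Minimum job degree is 2, achieved by: J2, J3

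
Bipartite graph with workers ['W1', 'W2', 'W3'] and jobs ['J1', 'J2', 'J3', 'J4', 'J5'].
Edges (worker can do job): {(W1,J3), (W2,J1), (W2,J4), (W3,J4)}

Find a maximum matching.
Matching: {(W1,J3), (W2,J1), (W3,J4)}

Maximum matching (size 3):
  W1 → J3
  W2 → J1
  W3 → J4

Each worker is assigned to at most one job, and each job to at most one worker.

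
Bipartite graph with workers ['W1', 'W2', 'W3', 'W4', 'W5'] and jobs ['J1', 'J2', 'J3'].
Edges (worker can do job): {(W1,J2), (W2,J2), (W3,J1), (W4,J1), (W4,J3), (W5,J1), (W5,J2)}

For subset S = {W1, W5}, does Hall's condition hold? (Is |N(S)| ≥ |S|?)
Yes: |N(S)| = 2, |S| = 2

Subset S = {W1, W5}
Neighbors N(S) = {J1, J2}

|N(S)| = 2, |S| = 2
Hall's condition: |N(S)| ≥ |S| is satisfied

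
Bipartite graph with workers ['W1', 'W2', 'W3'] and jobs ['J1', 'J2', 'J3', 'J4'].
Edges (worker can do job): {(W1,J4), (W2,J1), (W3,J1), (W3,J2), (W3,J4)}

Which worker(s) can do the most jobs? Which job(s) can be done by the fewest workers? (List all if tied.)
Most versatile: W3 (3 jobs); Least covered: J3 (0 workers)

Worker degrees (jobs they can do): W1:1, W2:1, W3:3
Job degrees (workers who can do it): J1:2, J2:1, J3:0, J4:2

Maximum worker degree is 3, achieved by: W3
Minimum job degree is 0, achieved by: J3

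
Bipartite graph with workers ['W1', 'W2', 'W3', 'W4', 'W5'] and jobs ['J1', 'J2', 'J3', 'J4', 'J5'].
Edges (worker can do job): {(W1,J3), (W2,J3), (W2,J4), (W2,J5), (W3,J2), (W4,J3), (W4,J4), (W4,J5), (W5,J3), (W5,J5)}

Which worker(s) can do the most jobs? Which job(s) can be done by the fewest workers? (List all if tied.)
Most versatile: W2, W4 (3 jobs); Least covered: J1 (0 workers)

Worker degrees (jobs they can do): W1:1, W2:3, W3:1, W4:3, W5:2
Job degrees (workers who can do it): J1:0, J2:1, J3:4, J4:2, J5:3

Maximum worker degree is 3, achieved by: W2, W4
Minimum job degree is 0, achieved by: J1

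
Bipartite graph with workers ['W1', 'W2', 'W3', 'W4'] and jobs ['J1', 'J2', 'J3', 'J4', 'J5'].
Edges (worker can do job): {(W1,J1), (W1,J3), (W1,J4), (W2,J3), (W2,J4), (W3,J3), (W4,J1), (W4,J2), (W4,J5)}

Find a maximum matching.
Matching: {(W1,J1), (W2,J4), (W3,J3), (W4,J2)}

Maximum matching (size 4):
  W1 → J1
  W2 → J4
  W3 → J3
  W4 → J2

Each worker is assigned to at most one job, and each job to at most one worker.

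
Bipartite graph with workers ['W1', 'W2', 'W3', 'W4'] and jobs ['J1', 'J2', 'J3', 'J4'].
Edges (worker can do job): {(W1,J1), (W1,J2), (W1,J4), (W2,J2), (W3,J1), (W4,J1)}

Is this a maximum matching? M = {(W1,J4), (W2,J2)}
No, size 2 is not maximum

Proposed matching has size 2.
Maximum matching size for this graph: 3.

This is NOT maximum - can be improved to size 3.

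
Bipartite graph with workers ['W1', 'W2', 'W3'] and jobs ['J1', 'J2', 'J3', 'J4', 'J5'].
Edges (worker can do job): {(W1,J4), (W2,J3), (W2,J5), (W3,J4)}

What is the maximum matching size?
Maximum matching size = 2

Maximum matching: {(W2,J3), (W3,J4)}
Size: 2

This assigns 2 workers to 2 distinct jobs.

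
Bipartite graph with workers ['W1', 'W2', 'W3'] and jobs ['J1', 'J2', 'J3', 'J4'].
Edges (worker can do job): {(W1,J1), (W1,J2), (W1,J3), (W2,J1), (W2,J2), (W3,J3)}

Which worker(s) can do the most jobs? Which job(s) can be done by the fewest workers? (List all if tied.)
Most versatile: W1 (3 jobs); Least covered: J4 (0 workers)

Worker degrees (jobs they can do): W1:3, W2:2, W3:1
Job degrees (workers who can do it): J1:2, J2:2, J3:2, J4:0

Maximum worker degree is 3, achieved by: W1
Minimum job degree is 0, achieved by: J4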